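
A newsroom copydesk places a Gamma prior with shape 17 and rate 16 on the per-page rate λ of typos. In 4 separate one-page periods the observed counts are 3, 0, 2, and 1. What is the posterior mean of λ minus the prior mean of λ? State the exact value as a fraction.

7/80

Total count: 3 + 0 + 2 + 1 = 6.
Total exposure: 4 pages.
Gamma(α, β) with Poisson data over total exposure Σt gives posterior Gamma(α+Σx, β+Σt) = Gamma(23, 20).
Posterior mean = 23/20 = 23/20; prior mean = 17/16 = 17/16. Difference = 23/20 − 17/16 = 7/80.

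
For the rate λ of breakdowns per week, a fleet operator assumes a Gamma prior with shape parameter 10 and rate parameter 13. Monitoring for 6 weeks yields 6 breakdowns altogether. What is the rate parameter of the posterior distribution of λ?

19

Total count 6 over total exposure 6 weeks.
Conjugate update: add total count to the shape and total exposure to the rate, giving Gamma(16, 19).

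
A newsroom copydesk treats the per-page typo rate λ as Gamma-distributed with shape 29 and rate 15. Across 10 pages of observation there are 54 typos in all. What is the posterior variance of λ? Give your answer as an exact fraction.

83/625

Total count 54 over total exposure 10 pages.
Gamma(α, β) with Poisson data over total exposure Σt gives posterior Gamma(α+Σx, β+Σt) = Gamma(83, 25).
Posterior variance = α'/β'² = 83/625.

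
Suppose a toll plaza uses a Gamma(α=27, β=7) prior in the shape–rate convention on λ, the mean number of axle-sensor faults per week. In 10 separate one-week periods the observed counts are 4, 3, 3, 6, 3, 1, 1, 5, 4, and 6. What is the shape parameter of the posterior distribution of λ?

Total count: 4 + 3 + 3 + 6 + 3 + 1 + 1 + 5 + 4 + 6 = 36.
Total exposure: 10 weeks.
Conjugate update: add total count to the shape and total exposure to the rate, giving Gamma(63, 17).

63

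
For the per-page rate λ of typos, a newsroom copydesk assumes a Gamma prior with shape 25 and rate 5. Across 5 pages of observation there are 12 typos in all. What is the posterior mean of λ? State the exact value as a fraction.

Total count 12 over total exposure 5 pages.
Conjugate update: add total count to the shape and total exposure to the rate, giving Gamma(37, 10).
Posterior mean = α'/β' = 37/10.

37/10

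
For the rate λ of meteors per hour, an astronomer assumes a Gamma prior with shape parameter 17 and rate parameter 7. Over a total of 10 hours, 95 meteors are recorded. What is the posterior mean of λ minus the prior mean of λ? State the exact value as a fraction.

Total count 95 over total exposure 10 hours.
Conjugate update: add total count to the shape and total exposure to the rate, giving Gamma(112, 17).
Posterior mean = 112/17 = 112/17; prior mean = 17/7 = 17/7. Difference = 112/17 − 17/7 = 495/119.

495/119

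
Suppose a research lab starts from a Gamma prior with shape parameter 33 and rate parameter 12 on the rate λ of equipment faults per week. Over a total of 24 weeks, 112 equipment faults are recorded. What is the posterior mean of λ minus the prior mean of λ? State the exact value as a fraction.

23/18

Total count 112 over total exposure 24 weeks.
By Gamma–Poisson conjugacy, the posterior is Gamma(α + Σx, β + Σt) = Gamma(33 + 112, 12 + 24) = Gamma(145, 36).
Posterior mean = 145/36 = 145/36; prior mean = 33/12 = 11/4. Difference = 145/36 − 11/4 = 23/18.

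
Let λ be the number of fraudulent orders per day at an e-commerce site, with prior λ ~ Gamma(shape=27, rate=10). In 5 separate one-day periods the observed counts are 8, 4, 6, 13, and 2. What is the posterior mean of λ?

4

Total count: 8 + 4 + 6 + 13 + 2 = 33.
Total exposure: 5 days.
Conjugate update: add total count to the shape and total exposure to the rate, giving Gamma(60, 15).
Posterior mean = α'/β' = 60/15 = 4.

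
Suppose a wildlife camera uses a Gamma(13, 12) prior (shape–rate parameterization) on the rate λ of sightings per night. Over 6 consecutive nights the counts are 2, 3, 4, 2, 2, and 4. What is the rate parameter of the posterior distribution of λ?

18

Total count: 2 + 3 + 4 + 2 + 2 + 4 = 17.
Total exposure: 6 nights.
The Gamma prior is conjugate for the Poisson rate, so λ | data ~ Gamma(13+17, 12+6) = Gamma(30, 18).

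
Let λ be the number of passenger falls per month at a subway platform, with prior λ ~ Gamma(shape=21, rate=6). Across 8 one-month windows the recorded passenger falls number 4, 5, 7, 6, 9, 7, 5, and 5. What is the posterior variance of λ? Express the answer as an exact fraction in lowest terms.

Total count: 4 + 5 + 7 + 6 + 9 + 7 + 5 + 5 = 48.
Total exposure: 8 months.
The Gamma prior is conjugate for the Poisson rate, so λ | data ~ Gamma(21+48, 6+8) = Gamma(69, 14).
Posterior variance = α'/β'² = 69/196.

69/196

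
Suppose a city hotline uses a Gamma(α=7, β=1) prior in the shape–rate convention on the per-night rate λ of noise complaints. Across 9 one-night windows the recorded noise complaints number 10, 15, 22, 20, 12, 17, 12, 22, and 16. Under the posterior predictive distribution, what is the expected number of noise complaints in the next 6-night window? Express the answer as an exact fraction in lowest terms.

459/5

Total count: 10 + 15 + 22 + 20 + 12 + 17 + 12 + 22 + 16 = 146.
Total exposure: 9 nights.
Gamma(α, β) with Poisson data over total exposure Σt gives posterior Gamma(α+Σx, β+Σt) = Gamma(153, 10).
Predictive mean over a 6-night window = T·E[λ|data] = 6·153/10 = 459/5.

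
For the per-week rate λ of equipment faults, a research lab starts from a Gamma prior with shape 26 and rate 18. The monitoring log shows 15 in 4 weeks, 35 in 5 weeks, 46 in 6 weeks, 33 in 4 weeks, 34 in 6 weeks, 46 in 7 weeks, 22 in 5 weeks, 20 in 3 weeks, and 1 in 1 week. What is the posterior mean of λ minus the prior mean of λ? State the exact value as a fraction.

Total count: 15 + 35 + 46 + 33 + 34 + 46 + 22 + 20 + 1 = 252.
Total exposure: 4 + 5 + 6 + 4 + 6 + 7 + 5 + 3 + 1 = 41 weeks.
By Gamma–Poisson conjugacy, the posterior is Gamma(α + Σx, β + Σt) = Gamma(26 + 252, 18 + 41) = Gamma(278, 59).
Posterior mean = 278/59 = 278/59; prior mean = 26/18 = 13/9. Difference = 278/59 − 13/9 = 1735/531.

1735/531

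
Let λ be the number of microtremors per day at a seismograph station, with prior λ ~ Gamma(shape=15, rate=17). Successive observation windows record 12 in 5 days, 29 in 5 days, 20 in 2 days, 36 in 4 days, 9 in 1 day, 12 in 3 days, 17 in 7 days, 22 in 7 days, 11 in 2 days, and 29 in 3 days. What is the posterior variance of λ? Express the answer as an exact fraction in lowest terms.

53/784

Total count: 12 + 29 + 20 + 36 + 9 + 12 + 17 + 22 + 11 + 29 = 197.
Total exposure: 5 + 5 + 2 + 4 + 1 + 3 + 7 + 7 + 2 + 3 = 39 days.
By Gamma–Poisson conjugacy, the posterior is Gamma(α + Σx, β + Σt) = Gamma(15 + 197, 17 + 39) = Gamma(212, 56).
Posterior variance = α'/β'² = 212/3136 = 53/784.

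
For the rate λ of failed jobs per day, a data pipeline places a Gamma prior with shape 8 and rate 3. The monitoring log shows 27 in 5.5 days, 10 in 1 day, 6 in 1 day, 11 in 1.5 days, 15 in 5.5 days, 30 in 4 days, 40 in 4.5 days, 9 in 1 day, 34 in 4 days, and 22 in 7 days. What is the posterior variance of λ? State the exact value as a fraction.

Total count: 27 + 10 + 6 + 11 + 15 + 30 + 40 + 9 + 34 + 22 = 204.
Total exposure: 5.5 + 1 + 1 + 1.5 + 5.5 + 4 + 4.5 + 1 + 4 + 7 = 35 days.
The Gamma prior is conjugate for the Poisson rate, so λ | data ~ Gamma(8+204, 3+35) = Gamma(212, 38).
Posterior variance = α'/β'² = 212/1444 = 53/361.

53/361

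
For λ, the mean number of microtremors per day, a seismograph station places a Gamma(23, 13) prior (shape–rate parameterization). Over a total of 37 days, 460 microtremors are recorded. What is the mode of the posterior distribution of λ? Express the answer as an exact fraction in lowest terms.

241/25

Total count 460 over total exposure 37 days.
Posterior: α' = 23 + 460 = 483, β' = 13 + 37 = 50.
Posterior mode = (α'−1)/β' = 482/50 = 241/25.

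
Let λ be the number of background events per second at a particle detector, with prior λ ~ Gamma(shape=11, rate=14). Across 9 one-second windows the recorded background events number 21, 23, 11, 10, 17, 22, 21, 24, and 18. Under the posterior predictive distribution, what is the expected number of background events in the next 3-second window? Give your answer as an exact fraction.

534/23

Total count: 21 + 23 + 11 + 10 + 17 + 22 + 21 + 24 + 18 = 167.
Total exposure: 9 seconds.
Conjugate update: add total count to the shape and total exposure to the rate, giving Gamma(178, 23).
Predictive mean over a 3-second window = T·E[λ|data] = 3·178/23 = 534/23.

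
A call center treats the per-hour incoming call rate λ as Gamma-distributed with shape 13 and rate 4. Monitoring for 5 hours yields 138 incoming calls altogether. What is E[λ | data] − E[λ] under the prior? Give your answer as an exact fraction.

Total count 138 over total exposure 5 hours.
The Gamma prior is conjugate for the Poisson rate, so λ | data ~ Gamma(13+138, 4+5) = Gamma(151, 9).
Posterior mean = 151/9 = 151/9; prior mean = 13/4 = 13/4. Difference = 151/9 − 13/4 = 487/36.

487/36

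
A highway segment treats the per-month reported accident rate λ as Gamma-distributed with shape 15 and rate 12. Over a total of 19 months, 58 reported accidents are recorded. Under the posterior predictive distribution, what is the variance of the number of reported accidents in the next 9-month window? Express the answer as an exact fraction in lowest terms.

26280/961

Total count 58 over total exposure 19 months.
Posterior: α' = 15 + 58 = 73, β' = 12 + 19 = 31.
The posterior predictive for a window of length T is Negative Binomial with variance T·α'·(β'+T)/β'² = 9·73·40/961 = 26280/961.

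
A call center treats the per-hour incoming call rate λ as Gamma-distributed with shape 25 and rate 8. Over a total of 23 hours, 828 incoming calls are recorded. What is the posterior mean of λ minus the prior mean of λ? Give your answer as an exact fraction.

Total count 828 over total exposure 23 hours.
The Gamma prior is conjugate for the Poisson rate, so λ | data ~ Gamma(25+828, 8+23) = Gamma(853, 31).
Posterior mean = 853/31 = 853/31; prior mean = 25/8 = 25/8. Difference = 853/31 − 25/8 = 6049/248.

6049/248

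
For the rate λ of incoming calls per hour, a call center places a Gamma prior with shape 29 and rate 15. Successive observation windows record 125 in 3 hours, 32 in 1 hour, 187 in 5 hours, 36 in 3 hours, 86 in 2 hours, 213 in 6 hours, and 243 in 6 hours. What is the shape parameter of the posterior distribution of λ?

Total count: 125 + 32 + 187 + 36 + 86 + 213 + 243 = 922.
Total exposure: 3 + 1 + 5 + 3 + 2 + 6 + 6 = 26 hours.
The Gamma prior is conjugate for the Poisson rate, so λ | data ~ Gamma(29+922, 15+26) = Gamma(951, 41).

951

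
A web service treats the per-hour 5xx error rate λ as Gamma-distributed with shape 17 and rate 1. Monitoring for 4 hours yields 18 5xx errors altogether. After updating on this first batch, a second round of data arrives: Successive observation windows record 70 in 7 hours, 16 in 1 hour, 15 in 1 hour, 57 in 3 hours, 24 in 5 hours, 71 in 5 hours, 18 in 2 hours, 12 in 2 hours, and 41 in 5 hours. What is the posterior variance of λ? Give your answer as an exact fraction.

359/1296

Total count 18 over total exposure 4 hours.
After the first batch: Gamma(17 + 18, 1 + 4) = Gamma(35, 5).
Total count: 70 + 16 + 15 + 57 + 24 + 71 + 18 + 12 + 41 = 324.
Total exposure: 7 + 1 + 1 + 3 + 5 + 5 + 2 + 2 + 5 = 31 hours.
After the second batch: Gamma(35 + 324, 5 + 31) = Gamma(359, 36).
Posterior variance = α'/β'² = 359/1296.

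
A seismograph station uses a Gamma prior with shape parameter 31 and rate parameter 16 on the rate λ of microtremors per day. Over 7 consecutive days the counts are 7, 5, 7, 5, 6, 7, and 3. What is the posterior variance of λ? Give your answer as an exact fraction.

Total count: 7 + 5 + 7 + 5 + 6 + 7 + 3 = 40.
Total exposure: 7 days.
By Gamma–Poisson conjugacy, the posterior is Gamma(α + Σx, β + Σt) = Gamma(31 + 40, 16 + 7) = Gamma(71, 23).
Posterior variance = α'/β'² = 71/529.

71/529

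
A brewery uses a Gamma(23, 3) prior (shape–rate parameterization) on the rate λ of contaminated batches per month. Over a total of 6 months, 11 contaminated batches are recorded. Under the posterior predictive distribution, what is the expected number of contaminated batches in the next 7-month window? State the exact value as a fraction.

Total count 11 over total exposure 6 months.
Posterior: α' = 23 + 11 = 34, β' = 3 + 6 = 9.
Predictive mean over a 7-month window = T·E[λ|data] = 7·34/9 = 238/9.

238/9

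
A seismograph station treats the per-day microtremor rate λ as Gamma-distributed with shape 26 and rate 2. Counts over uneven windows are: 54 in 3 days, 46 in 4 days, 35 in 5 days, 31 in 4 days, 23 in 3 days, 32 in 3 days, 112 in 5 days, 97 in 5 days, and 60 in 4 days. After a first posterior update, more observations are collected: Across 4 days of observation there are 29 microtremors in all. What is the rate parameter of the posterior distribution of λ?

42

Total count: 54 + 46 + 35 + 31 + 23 + 32 + 112 + 97 + 60 = 490.
Total exposure: 3 + 4 + 5 + 4 + 3 + 3 + 5 + 5 + 4 = 36 days.
After the first batch: Gamma(26 + 490, 2 + 36) = Gamma(516, 38).
Total count 29 over total exposure 4 days.
After the second batch: Gamma(516 + 29, 38 + 4) = Gamma(545, 42).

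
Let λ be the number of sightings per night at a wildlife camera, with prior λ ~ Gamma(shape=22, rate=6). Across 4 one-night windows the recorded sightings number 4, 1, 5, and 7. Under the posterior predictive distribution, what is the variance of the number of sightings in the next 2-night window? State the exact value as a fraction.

234/25

Total count: 4 + 1 + 5 + 7 = 17.
Total exposure: 4 nights.
Conjugate update: add total count to the shape and total exposure to the rate, giving Gamma(39, 10).
The posterior predictive for a window of length T is Negative Binomial with variance T·α'·(β'+T)/β'² = 2·39·12/100 = 234/25.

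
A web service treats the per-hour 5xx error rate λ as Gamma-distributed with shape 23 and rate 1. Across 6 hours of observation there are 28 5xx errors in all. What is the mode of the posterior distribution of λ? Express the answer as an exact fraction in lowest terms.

50/7

Total count 28 over total exposure 6 hours.
Posterior: α' = 23 + 28 = 51, β' = 1 + 6 = 7.
Posterior mode = (α'−1)/β' = 50/7.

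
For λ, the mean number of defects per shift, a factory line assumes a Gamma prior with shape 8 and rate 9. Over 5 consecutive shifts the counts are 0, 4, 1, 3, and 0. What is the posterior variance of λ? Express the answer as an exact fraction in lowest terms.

4/49

Total count: 0 + 4 + 1 + 3 + 0 = 8.
Total exposure: 5 shifts.
Conjugate update: add total count to the shape and total exposure to the rate, giving Gamma(16, 14).
Posterior variance = α'/β'² = 16/196 = 4/49.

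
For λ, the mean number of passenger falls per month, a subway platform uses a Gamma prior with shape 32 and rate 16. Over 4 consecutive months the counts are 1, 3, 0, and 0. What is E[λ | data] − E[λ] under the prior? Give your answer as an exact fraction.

Total count: 1 + 3 + 0 + 0 = 4.
Total exposure: 4 months.
Conjugate update: add total count to the shape and total exposure to the rate, giving Gamma(36, 20).
Posterior mean = 36/20 = 9/5; prior mean = 32/16 = 2. Difference = 9/5 − 2 = -1/5.

-1/5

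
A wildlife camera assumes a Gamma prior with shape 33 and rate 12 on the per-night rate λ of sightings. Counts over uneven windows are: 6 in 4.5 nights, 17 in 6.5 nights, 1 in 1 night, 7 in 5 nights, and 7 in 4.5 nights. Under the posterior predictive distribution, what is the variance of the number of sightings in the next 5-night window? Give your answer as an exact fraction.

54670/4489

Total count: 6 + 17 + 1 + 7 + 7 = 38.
Total exposure: 4.5 + 6.5 + 1 + 5 + 4.5 = 21.5 nights.
Posterior: α' = 33 + 38 = 71, β' = 12 + 21.5 = 67/2.
The posterior predictive for a window of length T is Negative Binomial with variance T·α'·(β'+T)/β'² = 5·71·(77/2)/(4489/4) = 54670/4489.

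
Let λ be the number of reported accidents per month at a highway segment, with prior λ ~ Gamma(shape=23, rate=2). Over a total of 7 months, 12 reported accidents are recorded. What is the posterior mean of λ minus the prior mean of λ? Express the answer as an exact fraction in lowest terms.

-137/18

Total count 12 over total exposure 7 months.
Gamma(α, β) with Poisson data over total exposure Σt gives posterior Gamma(α+Σx, β+Σt) = Gamma(35, 9).
Posterior mean = 35/9 = 35/9; prior mean = 23/2 = 23/2. Difference = 35/9 − 23/2 = -137/18.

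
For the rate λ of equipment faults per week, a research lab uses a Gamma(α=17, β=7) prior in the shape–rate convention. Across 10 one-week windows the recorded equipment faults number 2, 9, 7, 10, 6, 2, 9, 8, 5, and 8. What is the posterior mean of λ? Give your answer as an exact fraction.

83/17

Total count: 2 + 9 + 7 + 10 + 6 + 2 + 9 + 8 + 5 + 8 = 66.
Total exposure: 10 weeks.
Conjugate update: add total count to the shape and total exposure to the rate, giving Gamma(83, 17).
Posterior mean = α'/β' = 83/17.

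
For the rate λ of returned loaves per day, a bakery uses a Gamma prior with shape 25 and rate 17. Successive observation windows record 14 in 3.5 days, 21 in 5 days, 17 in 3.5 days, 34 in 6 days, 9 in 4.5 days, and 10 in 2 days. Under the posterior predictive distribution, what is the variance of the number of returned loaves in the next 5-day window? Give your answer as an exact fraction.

120900/6889

Total count: 14 + 21 + 17 + 34 + 9 + 10 = 105.
Total exposure: 3.5 + 5 + 3.5 + 6 + 4.5 + 2 = 24.5 days.
Posterior: α' = 25 + 105 = 130, β' = 17 + 24.5 = 83/2.
The posterior predictive for a window of length T is Negative Binomial with variance T·α'·(β'+T)/β'² = 5·130·(93/2)/(6889/4) = 120900/6889.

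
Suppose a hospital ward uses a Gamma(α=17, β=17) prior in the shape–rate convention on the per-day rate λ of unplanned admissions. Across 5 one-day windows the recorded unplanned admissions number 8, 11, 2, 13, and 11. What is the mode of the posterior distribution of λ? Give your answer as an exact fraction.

Total count: 8 + 11 + 2 + 13 + 11 = 45.
Total exposure: 5 days.
The Gamma prior is conjugate for the Poisson rate, so λ | data ~ Gamma(17+45, 17+5) = Gamma(62, 22).
Posterior mode = (α'−1)/β' = 61/22.

61/22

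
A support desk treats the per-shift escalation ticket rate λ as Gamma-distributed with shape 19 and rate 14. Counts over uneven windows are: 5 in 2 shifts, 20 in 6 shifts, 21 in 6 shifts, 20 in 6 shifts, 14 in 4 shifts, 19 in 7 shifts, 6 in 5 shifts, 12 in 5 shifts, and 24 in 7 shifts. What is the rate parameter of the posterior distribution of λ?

Total count: 5 + 20 + 21 + 20 + 14 + 19 + 6 + 12 + 24 = 141.
Total exposure: 2 + 6 + 6 + 6 + 4 + 7 + 5 + 5 + 7 = 48 shifts.
By Gamma–Poisson conjugacy, the posterior is Gamma(α + Σx, β + Σt) = Gamma(19 + 141, 14 + 48) = Gamma(160, 62).

62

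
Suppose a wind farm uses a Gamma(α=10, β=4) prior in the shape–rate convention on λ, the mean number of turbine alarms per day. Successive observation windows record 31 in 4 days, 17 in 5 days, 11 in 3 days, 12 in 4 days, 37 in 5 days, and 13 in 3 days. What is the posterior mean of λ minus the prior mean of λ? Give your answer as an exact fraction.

Total count: 31 + 17 + 11 + 12 + 37 + 13 = 121.
Total exposure: 4 + 5 + 3 + 4 + 5 + 3 = 24 days.
The Gamma prior is conjugate for the Poisson rate, so λ | data ~ Gamma(10+121, 4+24) = Gamma(131, 28).
Posterior mean = 131/28 = 131/28; prior mean = 10/4 = 5/2. Difference = 131/28 − 5/2 = 61/28.

61/28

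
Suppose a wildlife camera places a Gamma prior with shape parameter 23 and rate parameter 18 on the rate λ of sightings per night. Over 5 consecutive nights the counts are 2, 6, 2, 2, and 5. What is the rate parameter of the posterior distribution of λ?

23

Total count: 2 + 6 + 2 + 2 + 5 = 17.
Total exposure: 5 nights.
Conjugate update: add total count to the shape and total exposure to the rate, giving Gamma(40, 23).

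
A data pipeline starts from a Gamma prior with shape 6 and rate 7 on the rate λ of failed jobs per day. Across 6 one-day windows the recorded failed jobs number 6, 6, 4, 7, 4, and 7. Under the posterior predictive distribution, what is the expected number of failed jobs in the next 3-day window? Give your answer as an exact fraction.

Total count: 6 + 6 + 4 + 7 + 4 + 7 = 34.
Total exposure: 6 days.
Gamma(α, β) with Poisson data over total exposure Σt gives posterior Gamma(α+Σx, β+Σt) = Gamma(40, 13).
Predictive mean over a 3-day window = T·E[λ|data] = 3·40/13 = 120/13.

120/13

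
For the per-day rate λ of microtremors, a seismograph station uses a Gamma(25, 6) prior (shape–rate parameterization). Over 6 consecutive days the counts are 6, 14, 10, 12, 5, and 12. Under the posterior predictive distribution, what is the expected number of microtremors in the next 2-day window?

14

Total count: 6 + 14 + 10 + 12 + 5 + 12 = 59.
Total exposure: 6 days.
Gamma(α, β) with Poisson data over total exposure Σt gives posterior Gamma(α+Σx, β+Σt) = Gamma(84, 12).
Predictive mean over a 2-day window = T·E[λ|data] = 2·84/12 = 14.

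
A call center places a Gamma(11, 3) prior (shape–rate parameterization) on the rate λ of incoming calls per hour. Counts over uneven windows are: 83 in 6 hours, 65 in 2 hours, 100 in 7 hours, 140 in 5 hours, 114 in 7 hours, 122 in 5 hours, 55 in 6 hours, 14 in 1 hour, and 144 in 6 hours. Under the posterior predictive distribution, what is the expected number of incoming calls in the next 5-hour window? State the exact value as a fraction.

Total count: 83 + 65 + 100 + 140 + 114 + 122 + 55 + 14 + 144 = 837.
Total exposure: 6 + 2 + 7 + 5 + 7 + 5 + 6 + 1 + 6 = 45 hours.
The Gamma prior is conjugate for the Poisson rate, so λ | data ~ Gamma(11+837, 3+45) = Gamma(848, 48).
Predictive mean over a 5-hour window = T·E[λ|data] = 5·848/48 = 265/3.

265/3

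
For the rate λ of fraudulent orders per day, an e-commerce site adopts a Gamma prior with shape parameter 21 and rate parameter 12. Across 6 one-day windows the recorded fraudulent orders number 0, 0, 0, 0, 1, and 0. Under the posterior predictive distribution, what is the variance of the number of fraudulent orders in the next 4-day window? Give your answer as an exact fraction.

Total count: 0 + 0 + 0 + 0 + 1 + 0 = 1.
Total exposure: 6 days.
Posterior: α' = 21 + 1 = 22, β' = 12 + 6 = 18.
The posterior predictive for a window of length T is Negative Binomial with variance T·α'·(β'+T)/β'² = 4·22·22/324 = 484/81.

484/81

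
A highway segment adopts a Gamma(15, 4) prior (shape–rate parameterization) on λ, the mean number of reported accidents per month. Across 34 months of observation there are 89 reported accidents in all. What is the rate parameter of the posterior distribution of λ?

Total count 89 over total exposure 34 months.
The Gamma prior is conjugate for the Poisson rate, so λ | data ~ Gamma(15+89, 4+34) = Gamma(104, 38).

38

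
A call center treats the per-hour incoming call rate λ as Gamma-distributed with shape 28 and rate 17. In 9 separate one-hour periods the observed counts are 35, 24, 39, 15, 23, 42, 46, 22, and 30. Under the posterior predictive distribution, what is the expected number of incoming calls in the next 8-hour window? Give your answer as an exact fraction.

1216/13

Total count: 35 + 24 + 39 + 15 + 23 + 42 + 46 + 22 + 30 = 276.
Total exposure: 9 hours.
Conjugate update: add total count to the shape and total exposure to the rate, giving Gamma(304, 26).
Predictive mean over an 8-hour window = T·E[λ|data] = 8·304/26 = 1216/13.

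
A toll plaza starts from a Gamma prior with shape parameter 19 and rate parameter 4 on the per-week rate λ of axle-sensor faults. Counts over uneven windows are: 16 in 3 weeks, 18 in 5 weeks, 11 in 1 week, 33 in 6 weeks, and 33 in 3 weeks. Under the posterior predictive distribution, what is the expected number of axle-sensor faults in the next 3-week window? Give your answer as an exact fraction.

195/11

Total count: 16 + 18 + 11 + 33 + 33 = 111.
Total exposure: 3 + 5 + 1 + 6 + 3 = 18 weeks.
Conjugate update: add total count to the shape and total exposure to the rate, giving Gamma(130, 22).
Predictive mean over a 3-week window = T·E[λ|data] = 3·130/22 = 195/11.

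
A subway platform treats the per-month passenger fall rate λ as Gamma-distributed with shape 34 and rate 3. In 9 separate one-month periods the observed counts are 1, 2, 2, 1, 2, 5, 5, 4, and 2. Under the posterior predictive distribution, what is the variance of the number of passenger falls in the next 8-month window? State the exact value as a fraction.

580/9

Total count: 1 + 2 + 2 + 1 + 2 + 5 + 5 + 4 + 2 = 24.
Total exposure: 9 months.
Conjugate update: add total count to the shape and total exposure to the rate, giving Gamma(58, 12).
The posterior predictive for a window of length T is Negative Binomial with variance T·α'·(β'+T)/β'² = 8·58·20/144 = 580/9.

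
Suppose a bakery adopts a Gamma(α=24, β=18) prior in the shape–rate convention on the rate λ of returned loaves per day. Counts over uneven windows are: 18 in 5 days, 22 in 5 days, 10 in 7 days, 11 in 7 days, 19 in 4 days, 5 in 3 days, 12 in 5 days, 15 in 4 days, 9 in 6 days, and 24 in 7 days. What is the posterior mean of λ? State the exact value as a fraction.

169/71

Total count: 18 + 22 + 10 + 11 + 19 + 5 + 12 + 15 + 9 + 24 = 145.
Total exposure: 5 + 5 + 7 + 7 + 4 + 3 + 5 + 4 + 6 + 7 = 53 days.
The Gamma prior is conjugate for the Poisson rate, so λ | data ~ Gamma(24+145, 18+53) = Gamma(169, 71).
Posterior mean = α'/β' = 169/71.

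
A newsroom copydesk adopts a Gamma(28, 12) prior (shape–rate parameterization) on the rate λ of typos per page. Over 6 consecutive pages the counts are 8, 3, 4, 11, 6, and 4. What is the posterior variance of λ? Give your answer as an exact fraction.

Total count: 8 + 3 + 4 + 11 + 6 + 4 = 36.
Total exposure: 6 pages.
Conjugate update: add total count to the shape and total exposure to the rate, giving Gamma(64, 18).
Posterior variance = α'/β'² = 64/324 = 16/81.

16/81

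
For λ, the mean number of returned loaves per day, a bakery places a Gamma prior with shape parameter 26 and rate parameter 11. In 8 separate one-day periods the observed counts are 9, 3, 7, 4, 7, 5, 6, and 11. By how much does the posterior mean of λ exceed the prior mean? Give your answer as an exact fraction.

364/209

Total count: 9 + 3 + 7 + 4 + 7 + 5 + 6 + 11 = 52.
Total exposure: 8 days.
By Gamma–Poisson conjugacy, the posterior is Gamma(α + Σx, β + Σt) = Gamma(26 + 52, 11 + 8) = Gamma(78, 19).
Posterior mean = 78/19 = 78/19; prior mean = 26/11 = 26/11. Difference = 78/19 − 26/11 = 364/209.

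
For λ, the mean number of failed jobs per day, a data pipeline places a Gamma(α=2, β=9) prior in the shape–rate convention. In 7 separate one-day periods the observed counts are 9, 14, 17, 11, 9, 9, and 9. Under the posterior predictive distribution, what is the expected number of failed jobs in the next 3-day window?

Total count: 9 + 14 + 17 + 11 + 9 + 9 + 9 = 78.
Total exposure: 7 days.
The Gamma prior is conjugate for the Poisson rate, so λ | data ~ Gamma(2+78, 9+7) = Gamma(80, 16).
Predictive mean over a 3-day window = T·E[λ|data] = 3·80/16 = 15.

15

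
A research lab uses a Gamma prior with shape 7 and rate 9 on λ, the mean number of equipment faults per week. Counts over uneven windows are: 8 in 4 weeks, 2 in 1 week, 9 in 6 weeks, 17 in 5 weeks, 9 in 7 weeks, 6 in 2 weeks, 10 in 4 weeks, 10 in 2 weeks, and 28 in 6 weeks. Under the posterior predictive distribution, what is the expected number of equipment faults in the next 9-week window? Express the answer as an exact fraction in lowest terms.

477/23

Total count: 8 + 2 + 9 + 17 + 9 + 6 + 10 + 10 + 28 = 99.
Total exposure: 4 + 1 + 6 + 5 + 7 + 2 + 4 + 2 + 6 = 37 weeks.
The Gamma prior is conjugate for the Poisson rate, so λ | data ~ Gamma(7+99, 9+37) = Gamma(106, 46).
Predictive mean over a 9-week window = T·E[λ|data] = 9·106/46 = 477/23.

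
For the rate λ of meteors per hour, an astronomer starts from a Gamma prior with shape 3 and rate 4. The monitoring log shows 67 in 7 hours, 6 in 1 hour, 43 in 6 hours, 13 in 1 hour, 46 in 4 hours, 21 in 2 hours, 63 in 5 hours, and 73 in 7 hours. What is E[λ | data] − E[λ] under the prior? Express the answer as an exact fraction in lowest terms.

1229/148

Total count: 67 + 6 + 43 + 13 + 46 + 21 + 63 + 73 = 332.
Total exposure: 7 + 1 + 6 + 1 + 4 + 2 + 5 + 7 = 33 hours.
Gamma(α, β) with Poisson data over total exposure Σt gives posterior Gamma(α+Σx, β+Σt) = Gamma(335, 37).
Posterior mean = 335/37 = 335/37; prior mean = 3/4 = 3/4. Difference = 335/37 − 3/4 = 1229/148.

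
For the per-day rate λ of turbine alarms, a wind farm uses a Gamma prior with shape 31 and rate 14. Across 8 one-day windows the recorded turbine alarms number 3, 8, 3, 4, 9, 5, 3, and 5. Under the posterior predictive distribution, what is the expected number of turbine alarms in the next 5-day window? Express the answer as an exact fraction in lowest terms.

Total count: 3 + 8 + 3 + 4 + 9 + 5 + 3 + 5 = 40.
Total exposure: 8 days.
By Gamma–Poisson conjugacy, the posterior is Gamma(α + Σx, β + Σt) = Gamma(31 + 40, 14 + 8) = Gamma(71, 22).
Predictive mean over a 5-day window = T·E[λ|data] = 5·71/22 = 355/22.

355/22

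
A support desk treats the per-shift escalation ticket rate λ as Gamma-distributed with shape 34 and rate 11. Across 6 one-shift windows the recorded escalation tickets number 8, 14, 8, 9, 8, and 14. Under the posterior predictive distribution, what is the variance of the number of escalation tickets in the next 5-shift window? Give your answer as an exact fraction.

10450/289

Total count: 8 + 14 + 8 + 9 + 8 + 14 = 61.
Total exposure: 6 shifts.
Posterior: α' = 34 + 61 = 95, β' = 11 + 6 = 17.
The posterior predictive for a window of length T is Negative Binomial with variance T·α'·(β'+T)/β'² = 5·95·22/289 = 10450/289.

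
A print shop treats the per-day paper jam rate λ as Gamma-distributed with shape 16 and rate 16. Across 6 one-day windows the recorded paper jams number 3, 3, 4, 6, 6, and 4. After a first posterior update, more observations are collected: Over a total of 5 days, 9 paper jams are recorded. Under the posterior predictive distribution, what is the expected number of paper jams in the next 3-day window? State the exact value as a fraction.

17/3

Total count: 3 + 3 + 4 + 6 + 6 + 4 = 26.
Total exposure: 6 days.
After the first batch: Gamma(16 + 26, 16 + 6) = Gamma(42, 22).
Total count 9 over total exposure 5 days.
After the second batch: Gamma(42 + 9, 22 + 5) = Gamma(51, 27).
Predictive mean over a 3-day window = T·E[λ|data] = 3·51/27 = 17/3.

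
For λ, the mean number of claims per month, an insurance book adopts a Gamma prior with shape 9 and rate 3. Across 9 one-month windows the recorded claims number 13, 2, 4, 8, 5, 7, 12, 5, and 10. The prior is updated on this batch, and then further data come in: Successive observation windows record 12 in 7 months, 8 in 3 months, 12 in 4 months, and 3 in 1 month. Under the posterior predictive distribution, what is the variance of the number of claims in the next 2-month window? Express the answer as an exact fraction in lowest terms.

Total count: 13 + 2 + 4 + 8 + 5 + 7 + 12 + 5 + 10 = 66.
Total exposure: 9 months.
After the first batch: Gamma(9 + 66, 3 + 9) = Gamma(75, 12).
Total count: 12 + 8 + 12 + 3 = 35.
Total exposure: 7 + 3 + 4 + 1 = 15 months.
After the second batch: Gamma(75 + 35, 12 + 15) = Gamma(110, 27).
The posterior predictive for a window of length T is Negative Binomial with variance T·α'·(β'+T)/β'² = 2·110·29/729 = 6380/729.

6380/729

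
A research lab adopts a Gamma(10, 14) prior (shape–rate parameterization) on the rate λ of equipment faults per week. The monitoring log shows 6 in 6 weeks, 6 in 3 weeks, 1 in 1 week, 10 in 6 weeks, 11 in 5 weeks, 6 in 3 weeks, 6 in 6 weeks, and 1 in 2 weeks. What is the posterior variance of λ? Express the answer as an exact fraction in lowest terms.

Total count: 6 + 6 + 1 + 10 + 11 + 6 + 6 + 1 = 47.
Total exposure: 6 + 3 + 1 + 6 + 5 + 3 + 6 + 2 = 32 weeks.
Conjugate update: add total count to the shape and total exposure to the rate, giving Gamma(57, 46).
Posterior variance = α'/β'² = 57/2116.

57/2116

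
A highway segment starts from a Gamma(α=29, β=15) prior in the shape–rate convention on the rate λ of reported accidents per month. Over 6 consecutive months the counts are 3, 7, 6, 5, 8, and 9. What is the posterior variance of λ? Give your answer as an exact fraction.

Total count: 3 + 7 + 6 + 5 + 8 + 9 = 38.
Total exposure: 6 months.
By Gamma–Poisson conjugacy, the posterior is Gamma(α + Σx, β + Σt) = Gamma(29 + 38, 15 + 6) = Gamma(67, 21).
Posterior variance = α'/β'² = 67/441.

67/441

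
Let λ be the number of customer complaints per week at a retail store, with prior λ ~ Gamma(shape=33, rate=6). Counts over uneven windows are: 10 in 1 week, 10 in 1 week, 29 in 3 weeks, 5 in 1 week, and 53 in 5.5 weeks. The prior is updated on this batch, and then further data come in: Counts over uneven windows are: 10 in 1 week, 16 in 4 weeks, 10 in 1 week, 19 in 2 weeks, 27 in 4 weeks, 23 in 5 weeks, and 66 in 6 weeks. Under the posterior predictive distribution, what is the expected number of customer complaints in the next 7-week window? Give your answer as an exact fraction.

Total count: 10 + 10 + 29 + 5 + 53 = 107.
Total exposure: 1 + 1 + 3 + 1 + 5.5 = 11.5 weeks.
After the first batch: Gamma(33 + 107, 6 + 11.5) = Gamma(140, 35/2).
Total count: 10 + 16 + 10 + 19 + 27 + 23 + 66 = 171.
Total exposure: 1 + 4 + 1 + 2 + 4 + 5 + 6 = 23 weeks.
After the second batch: Gamma(140 + 171, 35/2 + 23) = Gamma(311, 81/2).
Predictive mean over a 7-week window = T·E[λ|data] = 7·311/(81/2) = 4354/81.

4354/81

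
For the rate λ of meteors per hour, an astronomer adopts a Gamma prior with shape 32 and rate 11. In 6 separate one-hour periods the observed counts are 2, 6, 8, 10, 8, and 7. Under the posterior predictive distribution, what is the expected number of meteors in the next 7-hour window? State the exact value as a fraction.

Total count: 2 + 6 + 8 + 10 + 8 + 7 = 41.
Total exposure: 6 hours.
Gamma(α, β) with Poisson data over total exposure Σt gives posterior Gamma(α+Σx, β+Σt) = Gamma(73, 17).
Predictive mean over a 7-hour window = T·E[λ|data] = 7·73/17 = 511/17.

511/17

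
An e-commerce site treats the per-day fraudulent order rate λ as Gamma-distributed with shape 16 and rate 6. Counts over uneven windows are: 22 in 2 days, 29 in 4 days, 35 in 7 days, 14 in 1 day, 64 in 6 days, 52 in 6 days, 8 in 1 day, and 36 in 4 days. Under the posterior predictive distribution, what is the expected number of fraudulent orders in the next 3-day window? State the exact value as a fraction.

Total count: 22 + 29 + 35 + 14 + 64 + 52 + 8 + 36 = 260.
Total exposure: 2 + 4 + 7 + 1 + 6 + 6 + 1 + 4 = 31 days.
The Gamma prior is conjugate for the Poisson rate, so λ | data ~ Gamma(16+260, 6+31) = Gamma(276, 37).
Predictive mean over a 3-day window = T·E[λ|data] = 3·276/37 = 828/37.

828/37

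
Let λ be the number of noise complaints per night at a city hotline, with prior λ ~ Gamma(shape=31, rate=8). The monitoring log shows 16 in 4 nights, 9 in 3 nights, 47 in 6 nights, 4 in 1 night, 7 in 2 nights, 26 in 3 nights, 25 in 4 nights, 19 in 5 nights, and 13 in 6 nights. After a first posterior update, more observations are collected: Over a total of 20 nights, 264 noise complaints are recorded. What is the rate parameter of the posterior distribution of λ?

62

Total count: 16 + 9 + 47 + 4 + 7 + 26 + 25 + 19 + 13 = 166.
Total exposure: 4 + 3 + 6 + 1 + 2 + 3 + 4 + 5 + 6 = 34 nights.
After the first batch: Gamma(31 + 166, 8 + 34) = Gamma(197, 42).
Total count 264 over total exposure 20 nights.
After the second batch: Gamma(197 + 264, 42 + 20) = Gamma(461, 62).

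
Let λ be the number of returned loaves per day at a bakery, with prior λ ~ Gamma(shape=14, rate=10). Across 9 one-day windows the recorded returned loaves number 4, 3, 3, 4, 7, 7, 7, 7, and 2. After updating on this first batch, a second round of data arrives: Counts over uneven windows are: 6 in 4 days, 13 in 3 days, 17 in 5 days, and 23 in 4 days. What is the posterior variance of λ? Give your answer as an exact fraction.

117/1225

Total count: 4 + 3 + 3 + 4 + 7 + 7 + 7 + 7 + 2 = 44.
Total exposure: 9 days.
After the first batch: Gamma(14 + 44, 10 + 9) = Gamma(58, 19).
Total count: 6 + 13 + 17 + 23 = 59.
Total exposure: 4 + 3 + 5 + 4 = 16 days.
After the second batch: Gamma(58 + 59, 19 + 16) = Gamma(117, 35).
Posterior variance = α'/β'² = 117/1225.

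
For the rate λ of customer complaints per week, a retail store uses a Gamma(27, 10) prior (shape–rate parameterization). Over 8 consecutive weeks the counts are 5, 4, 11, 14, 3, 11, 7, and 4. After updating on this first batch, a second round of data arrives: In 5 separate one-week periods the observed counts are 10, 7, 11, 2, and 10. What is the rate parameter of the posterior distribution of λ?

23

Total count: 5 + 4 + 11 + 14 + 3 + 11 + 7 + 4 = 59.
Total exposure: 8 weeks.
After the first batch: Gamma(27 + 59, 10 + 8) = Gamma(86, 18).
Total count: 10 + 7 + 11 + 2 + 10 = 40.
Total exposure: 5 weeks.
After the second batch: Gamma(86 + 40, 18 + 5) = Gamma(126, 23).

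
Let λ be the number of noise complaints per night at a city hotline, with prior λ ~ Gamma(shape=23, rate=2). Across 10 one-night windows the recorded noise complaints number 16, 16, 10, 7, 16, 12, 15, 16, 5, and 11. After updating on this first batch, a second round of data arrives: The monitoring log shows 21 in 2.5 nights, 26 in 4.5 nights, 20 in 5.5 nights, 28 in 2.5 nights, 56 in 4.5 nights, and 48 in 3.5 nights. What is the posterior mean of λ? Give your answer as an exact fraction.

Total count: 16 + 16 + 10 + 7 + 16 + 12 + 15 + 16 + 5 + 11 = 124.
Total exposure: 10 nights.
After the first batch: Gamma(23 + 124, 2 + 10) = Gamma(147, 12).
Total count: 21 + 26 + 20 + 28 + 56 + 48 = 199.
Total exposure: 2.5 + 4.5 + 5.5 + 2.5 + 4.5 + 3.5 = 23 nights.
After the second batch: Gamma(147 + 199, 12 + 23) = Gamma(346, 35).
Posterior mean = α'/β' = 346/35.

346/35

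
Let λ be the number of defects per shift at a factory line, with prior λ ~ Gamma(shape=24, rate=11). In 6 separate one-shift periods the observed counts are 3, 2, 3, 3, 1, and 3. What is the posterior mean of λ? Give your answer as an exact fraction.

Total count: 3 + 2 + 3 + 3 + 1 + 3 = 15.
Total exposure: 6 shifts.
The Gamma prior is conjugate for the Poisson rate, so λ | data ~ Gamma(24+15, 11+6) = Gamma(39, 17).
Posterior mean = α'/β' = 39/17.

39/17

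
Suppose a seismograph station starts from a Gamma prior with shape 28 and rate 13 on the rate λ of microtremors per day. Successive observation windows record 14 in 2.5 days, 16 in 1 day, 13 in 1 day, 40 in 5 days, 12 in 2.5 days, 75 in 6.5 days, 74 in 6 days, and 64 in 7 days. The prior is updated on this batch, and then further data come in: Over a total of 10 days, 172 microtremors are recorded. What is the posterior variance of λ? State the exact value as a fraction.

2032/11881

Total count: 14 + 16 + 13 + 40 + 12 + 75 + 74 + 64 = 308.
Total exposure: 2.5 + 1 + 1 + 5 + 2.5 + 6.5 + 6 + 7 = 31.5 days.
After the first batch: Gamma(28 + 308, 13 + 31.5) = Gamma(336, 89/2).
Total count 172 over total exposure 10 days.
After the second batch: Gamma(336 + 172, 89/2 + 10) = Gamma(508, 109/2).
Posterior variance = α'/β'² = 508/(11881/4) = 2032/11881.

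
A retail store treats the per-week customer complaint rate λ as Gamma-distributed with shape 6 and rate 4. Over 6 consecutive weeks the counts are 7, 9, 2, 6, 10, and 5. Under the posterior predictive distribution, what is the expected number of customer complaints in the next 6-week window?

27

Total count: 7 + 9 + 2 + 6 + 10 + 5 = 39.
Total exposure: 6 weeks.
By Gamma–Poisson conjugacy, the posterior is Gamma(α + Σx, β + Σt) = Gamma(6 + 39, 4 + 6) = Gamma(45, 10).
Predictive mean over a 6-week window = T·E[λ|data] = 6·45/10 = 27.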